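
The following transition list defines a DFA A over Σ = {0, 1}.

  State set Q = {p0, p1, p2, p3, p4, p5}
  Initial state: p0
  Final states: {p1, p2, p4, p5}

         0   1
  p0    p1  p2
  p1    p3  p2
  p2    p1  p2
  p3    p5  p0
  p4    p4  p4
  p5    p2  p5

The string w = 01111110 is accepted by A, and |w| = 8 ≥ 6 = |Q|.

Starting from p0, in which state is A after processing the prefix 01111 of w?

p2

Run of A on the first 5 characters of w = 0 1 1 1 1:
  step 0: p0  (start)
  step 1: p1  (read 0: p0→p1)
  step 2: p2  (read 1: p1→p2)
  step 3: p2  (read 1: p2→p2)
  step 4: p2  (read 1: p2→p2)
  step 5: p2  (read 1: p2→p2)

After reading 5 characters, A is in state p2.
(This kind of state-tracing is the core of the pumping-lemma construction: with 6 states, pigeonhole forces a repeat within the first 6 steps.)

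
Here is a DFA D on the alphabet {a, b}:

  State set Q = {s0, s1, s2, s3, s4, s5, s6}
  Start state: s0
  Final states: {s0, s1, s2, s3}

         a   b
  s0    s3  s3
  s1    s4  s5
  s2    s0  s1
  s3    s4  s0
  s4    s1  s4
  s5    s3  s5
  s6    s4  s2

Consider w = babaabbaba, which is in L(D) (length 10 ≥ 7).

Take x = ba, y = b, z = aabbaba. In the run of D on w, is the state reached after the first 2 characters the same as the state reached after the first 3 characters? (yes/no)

Run of D on the first 3 characters of w = b a b:
  step 0: s0  (start)
  step 1: s3  (read b: s0→s3)
  step 2: s4  (read a: s3→s4)
  step 3: s4  (read b: s4→s4)

After x (step 2): s4. After xy (step 3): s4.
They match, so y = b drives D around a cycle from s4 back to itself; pumping y any number of times keeps D in s4 before reading z, and xyⁱz ∈ L(D) for every i ≥ 0.

yes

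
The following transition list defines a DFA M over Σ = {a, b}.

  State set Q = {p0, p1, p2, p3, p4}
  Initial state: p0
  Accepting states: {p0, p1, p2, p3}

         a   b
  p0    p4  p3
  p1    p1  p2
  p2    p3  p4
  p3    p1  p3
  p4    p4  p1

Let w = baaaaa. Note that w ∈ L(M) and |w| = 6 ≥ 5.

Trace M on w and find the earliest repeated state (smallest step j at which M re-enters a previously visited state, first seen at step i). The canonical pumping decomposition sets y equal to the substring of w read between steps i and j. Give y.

a

Run of M on w = b a a a a a:
  step 0: p0  (start)
  step 1: p3  (read b: p0→p3)
  step 2: p1  (read a: p3→p1)
  step 3: p1  (read a: p1→p1)   ← first repeat (p1 seen earlier)
  step 4: p1  (read a: p1→p1)
  step 5: p1  (read a: p1→p1)
  step 6: p1  (read a: p1→p1)

So i = 2, j = 3, giving x = w[0:2] = ba, y = w[2:3] = a, z = w[3:6] = aaa.
Check: |xy| = 3 ≤ 5 and |y| = 1 ≥ 1. Reading y takes M from p1 back to p1, so every xyⁱz is accepted.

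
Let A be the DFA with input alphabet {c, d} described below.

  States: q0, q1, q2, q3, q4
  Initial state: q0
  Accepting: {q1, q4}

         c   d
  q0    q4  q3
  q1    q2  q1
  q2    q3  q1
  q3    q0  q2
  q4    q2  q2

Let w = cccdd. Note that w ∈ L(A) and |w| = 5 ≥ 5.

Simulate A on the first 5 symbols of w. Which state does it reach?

q1

State sequence: q0 -c-> q4 -c-> q2 -c-> q3 -d-> q2 -d-> q1

After reading 5 characters, A is in state q1.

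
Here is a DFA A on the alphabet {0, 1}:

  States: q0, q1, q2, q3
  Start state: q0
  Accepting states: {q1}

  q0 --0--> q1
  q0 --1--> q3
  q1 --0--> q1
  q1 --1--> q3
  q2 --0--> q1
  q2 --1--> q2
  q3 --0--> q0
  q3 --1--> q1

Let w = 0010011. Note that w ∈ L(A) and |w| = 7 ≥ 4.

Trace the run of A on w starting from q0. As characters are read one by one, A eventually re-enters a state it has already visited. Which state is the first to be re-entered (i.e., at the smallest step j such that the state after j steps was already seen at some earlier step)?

q1

State sequence: q0 -0-> q1 -0-> q1 -1-> q3 -0-> q0 -0-> q1 -1-> q3 -1-> q1
First repeat at step 2: q1 was already visited.

The earliest repeat is at step j = 2: A is in q1, which it already visited at step i = 1.
Since A has 4 states, any run of length ≥ 4 visits 4+1 states, so by pigeonhole some state repeats within the first 4 steps — that repeat gives the pumpable loop.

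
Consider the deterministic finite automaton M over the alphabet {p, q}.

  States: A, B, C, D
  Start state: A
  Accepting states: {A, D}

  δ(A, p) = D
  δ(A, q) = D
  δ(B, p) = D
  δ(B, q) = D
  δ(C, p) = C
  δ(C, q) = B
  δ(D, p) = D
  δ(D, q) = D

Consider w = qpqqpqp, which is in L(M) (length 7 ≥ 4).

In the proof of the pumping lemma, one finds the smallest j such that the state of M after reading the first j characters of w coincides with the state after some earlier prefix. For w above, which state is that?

State sequence: A -q-> D -p-> D -q-> D -q-> D -p-> D -q-> D -p-> D
First repeat at step 2: D was already visited.

The earliest repeat is at step j = 2: M is in D, which it already visited at step i = 1.
Pumping length from the standard proof: p = 4 (the number of states). The repeated state found above gives |xy| = j ≤ 4 and |y| = j − i ≥ 1.

D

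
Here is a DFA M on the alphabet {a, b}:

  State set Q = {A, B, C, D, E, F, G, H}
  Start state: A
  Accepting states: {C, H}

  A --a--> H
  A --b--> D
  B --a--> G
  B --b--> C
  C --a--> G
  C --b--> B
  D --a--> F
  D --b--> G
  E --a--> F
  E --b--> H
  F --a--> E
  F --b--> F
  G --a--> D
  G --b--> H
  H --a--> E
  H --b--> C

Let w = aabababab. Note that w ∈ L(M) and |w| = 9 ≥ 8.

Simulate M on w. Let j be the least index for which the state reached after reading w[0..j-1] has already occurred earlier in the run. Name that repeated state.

Run of M on w = a a b a b a b a b:
  step 0: A  (start)
  step 1: H  (read a: A→H)
  step 2: E  (read a: H→E)
  step 3: H  (read b: E→H)   ← first repeat (H seen earlier)
  step 4: E  (read a: H→E)
  step 5: H  (read b: E→H)
  step 6: E  (read a: H→E)
  step 7: H  (read b: E→H)
  step 8: E  (read a: H→E)
  step 9: H  (read b: E→H)

The earliest repeat is at step j = 3: M is in H, which it already visited at step i = 1.
Since M has 8 states, any run of length ≥ 8 visits 8+1 states, so by pigeonhole some state repeats within the first 8 steps — that repeat gives the pumpable loop.

H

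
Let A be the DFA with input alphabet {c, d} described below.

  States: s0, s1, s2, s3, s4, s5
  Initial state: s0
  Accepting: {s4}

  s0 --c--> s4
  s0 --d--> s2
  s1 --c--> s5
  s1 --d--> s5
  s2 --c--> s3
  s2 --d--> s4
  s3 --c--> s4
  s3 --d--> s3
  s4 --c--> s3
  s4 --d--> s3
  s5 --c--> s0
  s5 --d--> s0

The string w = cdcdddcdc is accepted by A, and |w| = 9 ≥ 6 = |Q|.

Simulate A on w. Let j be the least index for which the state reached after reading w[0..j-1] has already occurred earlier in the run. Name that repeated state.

State sequence: s0 -c-> s4 -d-> s3 -c-> s4 -d-> s3 -d-> s3 -d-> s3 -c-> s4 -d-> s3 -c-> s4
First repeat at step 3: s4 was already visited.

The earliest repeat is at step j = 3: A is in s4, which it already visited at step i = 1.
With |Q| = 6, pigeonhole forces a state repeat no later than step 6; the substring read between the first and second visits to that state can be pumped.

s4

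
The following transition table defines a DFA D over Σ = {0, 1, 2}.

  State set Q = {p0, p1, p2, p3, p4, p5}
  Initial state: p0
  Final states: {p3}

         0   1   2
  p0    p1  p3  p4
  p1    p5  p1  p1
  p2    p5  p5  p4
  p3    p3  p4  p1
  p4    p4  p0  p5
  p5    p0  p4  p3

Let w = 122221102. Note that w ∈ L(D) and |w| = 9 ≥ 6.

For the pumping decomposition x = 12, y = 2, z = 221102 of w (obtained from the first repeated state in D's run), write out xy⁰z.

xy⁰z = xz = 12·221102 = 12221102.
Reading y = 2 takes D from p1 back to p1, so after x the machine is still in p1, and z then leads to the accepting state p3. Hence 12221102 ∈ L(D).

12221102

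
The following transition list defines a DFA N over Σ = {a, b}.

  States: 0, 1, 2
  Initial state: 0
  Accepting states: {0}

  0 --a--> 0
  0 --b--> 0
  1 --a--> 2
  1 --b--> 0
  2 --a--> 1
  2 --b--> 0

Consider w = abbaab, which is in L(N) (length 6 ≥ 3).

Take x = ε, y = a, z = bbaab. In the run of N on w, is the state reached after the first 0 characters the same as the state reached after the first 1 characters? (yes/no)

yes

Run of N on the first 1 characters of w = a:
  step 0: 0  (start)
  step 1: 0  (read a: 0→0)

After x (step 0): 0. After xy (step 1): 0.
They match, so y = a drives N around a cycle from 0 back to itself; pumping y any number of times keeps N in 0 before reading z, and xyⁱz ∈ L(N) for every i ≥ 0.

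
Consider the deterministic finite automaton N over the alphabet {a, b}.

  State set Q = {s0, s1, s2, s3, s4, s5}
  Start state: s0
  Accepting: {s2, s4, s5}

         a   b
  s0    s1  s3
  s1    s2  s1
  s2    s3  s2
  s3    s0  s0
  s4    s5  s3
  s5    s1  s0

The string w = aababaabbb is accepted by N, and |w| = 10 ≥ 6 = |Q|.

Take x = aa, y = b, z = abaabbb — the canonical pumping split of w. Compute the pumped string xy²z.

xy^2z = aa·b·b·abaabbb = aabbabaabbb.
Reading y = b takes N from s2 back to s2, so after x·y·y the machine is still in s2, and z then leads to the accepting state s2. Hence aabbabaabbb ∈ L(N).

aabbabaabbb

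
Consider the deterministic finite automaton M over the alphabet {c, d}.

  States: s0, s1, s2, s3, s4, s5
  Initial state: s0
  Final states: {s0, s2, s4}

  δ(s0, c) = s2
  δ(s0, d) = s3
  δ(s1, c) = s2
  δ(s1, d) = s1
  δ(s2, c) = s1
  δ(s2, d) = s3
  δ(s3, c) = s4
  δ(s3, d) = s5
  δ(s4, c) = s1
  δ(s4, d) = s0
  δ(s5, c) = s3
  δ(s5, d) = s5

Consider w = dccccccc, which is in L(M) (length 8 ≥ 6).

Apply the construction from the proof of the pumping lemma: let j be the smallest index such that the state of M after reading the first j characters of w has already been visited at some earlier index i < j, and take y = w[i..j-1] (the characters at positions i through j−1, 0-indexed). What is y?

Run of M on w = d c c c c c c c:
  step 0: s0  (start)
  step 1: s3  (read d: s0→s3)
  step 2: s4  (read c: s3→s4)
  step 3: s1  (read c: s4→s1)
  step 4: s2  (read c: s1→s2)
  step 5: s1  (read c: s2→s1)   ← first repeat (s1 seen earlier)
  step 6: s2  (read c: s1→s2)
  step 7: s1  (read c: s2→s1)
  step 8: s2  (read c: s1→s2)

So i = 3, j = 5, giving x = w[0:3] = dcc, y = w[3:5] = cc, z = w[5:8] = ccc.
Check: |xy| = 5 ≤ 6 and |y| = 2 ≥ 1. Reading y takes M from s1 back to s1, so every xyⁱz is accepted.
Pumping length from the standard proof: p = 6 (the number of states). The repeated state found above gives |xy| = j ≤ 6 and |y| = j − i ≥ 1.

cc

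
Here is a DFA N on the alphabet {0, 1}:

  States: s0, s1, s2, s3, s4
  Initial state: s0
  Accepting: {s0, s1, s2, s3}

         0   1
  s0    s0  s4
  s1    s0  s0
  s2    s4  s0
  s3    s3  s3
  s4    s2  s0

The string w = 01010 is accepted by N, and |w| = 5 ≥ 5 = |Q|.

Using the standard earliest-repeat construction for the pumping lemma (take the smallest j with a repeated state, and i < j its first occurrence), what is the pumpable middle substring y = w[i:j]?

0

Run of N on w = 0 1 0 1 0:
  step 0: s0  (start)
  step 1: s0  (read 0: s0→s0)   ← first repeat (s0 seen earlier)
  step 2: s4  (read 1: s0→s4)
  step 3: s2  (read 0: s4→s2)
  step 4: s0  (read 1: s2→s0)
  step 5: s0  (read 0: s0→s0)

So i = 0, j = 1, giving x = w[0:0] = ε, y = w[0:1] = 0, z = w[1:5] = 1010.
Check: |xy| = 1 ≤ 5 and |y| = 1 ≥ 1. Reading y takes N from s0 back to s0, so every xyⁱz is accepted.
Pumping length from the standard proof: p = 5 (the number of states). The repeated state found above gives |xy| = j ≤ 5 and |y| = j − i ≥ 1.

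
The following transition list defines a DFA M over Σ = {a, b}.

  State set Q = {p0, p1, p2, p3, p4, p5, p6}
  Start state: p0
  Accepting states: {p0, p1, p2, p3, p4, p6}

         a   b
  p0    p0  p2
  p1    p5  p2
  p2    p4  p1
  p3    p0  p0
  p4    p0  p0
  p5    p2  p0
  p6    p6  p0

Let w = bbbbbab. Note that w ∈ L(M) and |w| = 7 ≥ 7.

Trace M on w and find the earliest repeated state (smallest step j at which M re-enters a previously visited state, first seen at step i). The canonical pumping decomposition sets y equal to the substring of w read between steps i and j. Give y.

bb

State sequence: p0 -b-> p2 -b-> p1 -b-> p2 -b-> p1 -b-> p2 -a-> p4 -b-> p0
First repeat at step 3: p2 was already visited.

So i = 1, j = 3, giving x = w[0:1] = b, y = w[1:3] = bb, z = w[3:7] = bbab.
Check: |xy| = 3 ≤ 7 and |y| = 2 ≥ 1. Reading y takes M from p2 back to p2, so every xyⁱz is accepted.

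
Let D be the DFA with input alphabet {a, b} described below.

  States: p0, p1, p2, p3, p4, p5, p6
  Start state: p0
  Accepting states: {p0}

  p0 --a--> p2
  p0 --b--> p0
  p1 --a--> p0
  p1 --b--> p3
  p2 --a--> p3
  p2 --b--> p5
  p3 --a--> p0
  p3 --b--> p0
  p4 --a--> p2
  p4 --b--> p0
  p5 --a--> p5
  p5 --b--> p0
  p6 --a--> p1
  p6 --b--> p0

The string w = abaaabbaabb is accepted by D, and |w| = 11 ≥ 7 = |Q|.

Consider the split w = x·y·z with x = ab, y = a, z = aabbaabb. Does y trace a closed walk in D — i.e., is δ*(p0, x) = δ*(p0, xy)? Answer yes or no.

Run of D on the first 3 characters of w = a b a:
  step 0: p0  (start)
  step 1: p2  (read a: p0→p2)
  step 2: p5  (read b: p2→p5)
  step 3: p5  (read a: p5→p5)

After x (step 2): p5. After xy (step 3): p5.
They match, so y = a drives D around a cycle from p5 back to itself; pumping y any number of times keeps D in p5 before reading z, and xyⁱz ∈ L(D) for every i ≥ 0.

yes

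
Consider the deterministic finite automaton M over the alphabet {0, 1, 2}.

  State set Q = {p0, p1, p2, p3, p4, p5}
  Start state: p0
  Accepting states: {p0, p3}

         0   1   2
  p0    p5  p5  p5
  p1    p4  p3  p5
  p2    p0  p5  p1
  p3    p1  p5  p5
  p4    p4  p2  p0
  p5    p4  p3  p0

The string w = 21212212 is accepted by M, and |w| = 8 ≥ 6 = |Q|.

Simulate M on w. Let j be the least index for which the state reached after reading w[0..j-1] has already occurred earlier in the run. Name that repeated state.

Run of M on w = 2 1 2 1 2 2 1 2:
  step 0: p0  (start)
  step 1: p5  (read 2: p0→p5)
  step 2: p3  (read 1: p5→p3)
  step 3: p5  (read 2: p3→p5)   ← first repeat (p5 seen earlier)
  step 4: p3  (read 1: p5→p3)
  step 5: p5  (read 2: p3→p5)
  step 6: p0  (read 2: p5→p0)
  step 7: p5  (read 1: p0→p5)
  step 8: p0  (read 2: p5→p0)

The earliest repeat is at step j = 3: M is in p5, which it already visited at step i = 1.
With |Q| = 6, pigeonhole forces a state repeat no later than step 6; the substring read between the first and second visits to that state can be pumped.

p5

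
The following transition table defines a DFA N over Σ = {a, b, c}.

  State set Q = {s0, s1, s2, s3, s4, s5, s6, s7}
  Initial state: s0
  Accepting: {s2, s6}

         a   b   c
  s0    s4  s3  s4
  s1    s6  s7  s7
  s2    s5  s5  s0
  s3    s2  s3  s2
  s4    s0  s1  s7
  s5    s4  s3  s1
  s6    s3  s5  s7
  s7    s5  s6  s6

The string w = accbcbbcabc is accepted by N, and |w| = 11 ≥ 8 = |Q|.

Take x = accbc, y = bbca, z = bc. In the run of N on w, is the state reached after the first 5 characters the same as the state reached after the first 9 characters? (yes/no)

State sequence: s0 -a-> s4 -c-> s7 -c-> s6 -b-> s5 -c-> s1 -b-> s7 -b-> s6 -c-> s7 -a-> s5

After x (step 5): s1. After xy (step 9): s5.
They differ (s1 ≠ s5), so y is not a cycle from the state after x; this split is not the one the pumping-lemma construction produces, and pumping y need not keep the string in L(N).

no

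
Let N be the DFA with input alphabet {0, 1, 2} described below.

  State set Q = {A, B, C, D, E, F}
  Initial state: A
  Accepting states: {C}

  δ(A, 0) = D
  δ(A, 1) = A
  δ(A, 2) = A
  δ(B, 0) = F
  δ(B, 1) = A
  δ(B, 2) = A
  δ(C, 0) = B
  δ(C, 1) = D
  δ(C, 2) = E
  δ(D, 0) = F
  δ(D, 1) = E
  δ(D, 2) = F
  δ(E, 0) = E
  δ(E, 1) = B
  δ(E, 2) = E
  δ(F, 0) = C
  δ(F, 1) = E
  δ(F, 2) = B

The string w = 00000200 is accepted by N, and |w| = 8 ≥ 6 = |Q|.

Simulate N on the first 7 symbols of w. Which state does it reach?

F

Run of N on the first 7 characters of w = 0 0 0 0 0 2 0:
  step 0: A  (start)
  step 1: D  (read 0: A→D)
  step 2: F  (read 0: D→F)
  step 3: C  (read 0: F→C)
  step 4: B  (read 0: C→B)
  step 5: F  (read 0: B→F)
  step 6: B  (read 2: F→B)
  step 7: F  (read 0: B→F)

After reading 7 characters, N is in state F.
(This kind of state-tracing is the core of the pumping-lemma construction: with 6 states, pigeonhole forces a repeat within the first 6 steps.)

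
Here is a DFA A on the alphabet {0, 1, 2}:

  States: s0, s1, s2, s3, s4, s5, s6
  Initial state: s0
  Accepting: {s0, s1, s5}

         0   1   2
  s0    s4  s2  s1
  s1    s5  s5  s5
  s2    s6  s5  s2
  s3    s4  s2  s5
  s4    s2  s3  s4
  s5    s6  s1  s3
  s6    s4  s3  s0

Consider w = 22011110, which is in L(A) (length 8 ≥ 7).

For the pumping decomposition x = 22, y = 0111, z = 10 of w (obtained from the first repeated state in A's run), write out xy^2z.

xy^2z = 22·0111·0111·10 = 220111011110.
Reading y = 0111 takes A from s5 back to s5, so after x·y·y the machine is still in s5, and z then leads to the accepting state s5. Hence 220111011110 ∈ L(A).

220111011110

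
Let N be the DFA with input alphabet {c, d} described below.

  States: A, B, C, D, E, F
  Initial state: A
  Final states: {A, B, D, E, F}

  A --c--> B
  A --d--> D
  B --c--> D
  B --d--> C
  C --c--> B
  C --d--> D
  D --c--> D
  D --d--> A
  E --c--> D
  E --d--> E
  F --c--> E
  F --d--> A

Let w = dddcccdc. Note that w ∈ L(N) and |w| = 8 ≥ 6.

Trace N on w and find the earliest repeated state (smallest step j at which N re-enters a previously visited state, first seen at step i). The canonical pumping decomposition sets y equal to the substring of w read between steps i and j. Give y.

Run of N on w = d d d c c c d c:
  step 0: A  (start)
  step 1: D  (read d: A→D)
  step 2: A  (read d: D→A)   ← first repeat (A seen earlier)
  step 3: D  (read d: A→D)
  step 4: D  (read c: D→D)
  step 5: D  (read c: D→D)
  step 6: D  (read c: D→D)
  step 7: A  (read d: D→A)
  step 8: B  (read c: A→B)

So i = 0, j = 2, giving x = w[0:0] = ε, y = w[0:2] = dd, z = w[2:8] = dcccdc.
Check: |xy| = 2 ≤ 6 and |y| = 2 ≥ 1. Reading y takes N from A back to A, so every xyⁱz is accepted.

dd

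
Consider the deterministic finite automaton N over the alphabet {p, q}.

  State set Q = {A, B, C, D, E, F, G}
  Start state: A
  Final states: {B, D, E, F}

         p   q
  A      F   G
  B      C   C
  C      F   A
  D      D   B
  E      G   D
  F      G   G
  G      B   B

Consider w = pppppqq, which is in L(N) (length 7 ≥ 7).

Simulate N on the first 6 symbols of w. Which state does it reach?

Run of N on the first 6 characters of w = p p p p p q:
  step 0: A  (start)
  step 1: F  (read p: A→F)
  step 2: G  (read p: F→G)
  step 3: B  (read p: G→B)
  step 4: C  (read p: B→C)
  step 5: F  (read p: C→F)
  step 6: G  (read q: F→G)

After reading 6 characters, N is in state G.

G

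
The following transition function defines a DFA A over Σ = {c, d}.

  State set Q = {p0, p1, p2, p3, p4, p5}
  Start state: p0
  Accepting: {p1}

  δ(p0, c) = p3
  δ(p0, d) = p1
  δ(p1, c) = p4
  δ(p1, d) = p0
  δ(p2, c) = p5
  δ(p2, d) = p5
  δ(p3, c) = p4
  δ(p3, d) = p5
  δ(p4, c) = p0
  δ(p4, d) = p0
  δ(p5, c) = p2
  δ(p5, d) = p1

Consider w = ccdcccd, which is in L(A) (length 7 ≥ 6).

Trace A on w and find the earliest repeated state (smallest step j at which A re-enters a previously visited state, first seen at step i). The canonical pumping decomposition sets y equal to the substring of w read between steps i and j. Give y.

ccd

State sequence: p0 -c-> p3 -c-> p4 -d-> p0 -c-> p3 -c-> p4 -c-> p0 -d-> p1
First repeat at step 3: p0 was already visited.

So i = 0, j = 3, giving x = w[0:0] = ε, y = w[0:3] = ccd, z = w[3:7] = cccd.
Check: |xy| = 3 ≤ 6 and |y| = 3 ≥ 1. Reading y takes A from p0 back to p0, so every xyⁱz is accepted.
Pumping length from the standard proof: p = 6 (the number of states). The repeated state found above gives |xy| = j ≤ 6 and |y| = j − i ≥ 1.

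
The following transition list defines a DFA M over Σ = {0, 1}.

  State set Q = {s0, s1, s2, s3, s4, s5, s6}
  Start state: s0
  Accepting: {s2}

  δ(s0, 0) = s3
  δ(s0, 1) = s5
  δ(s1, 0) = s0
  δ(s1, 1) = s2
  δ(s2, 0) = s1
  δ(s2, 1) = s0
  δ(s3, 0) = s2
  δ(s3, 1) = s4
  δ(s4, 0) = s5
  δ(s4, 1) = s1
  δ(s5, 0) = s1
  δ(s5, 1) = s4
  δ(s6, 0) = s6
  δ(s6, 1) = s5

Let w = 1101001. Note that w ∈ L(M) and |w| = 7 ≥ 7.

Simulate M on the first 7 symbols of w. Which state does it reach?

s2

Run of M on the first 7 characters of w = 1 1 0 1 0 0 1:
  step 0: s0  (start)
  step 1: s5  (read 1: s0→s5)
  step 2: s4  (read 1: s5→s4)
  step 3: s5  (read 0: s4→s5)
  step 4: s4  (read 1: s5→s4)
  step 5: s5  (read 0: s4→s5)
  step 6: s1  (read 0: s5→s1)
  step 7: s2  (read 1: s1→s2)

After reading 7 characters, M is in state s2.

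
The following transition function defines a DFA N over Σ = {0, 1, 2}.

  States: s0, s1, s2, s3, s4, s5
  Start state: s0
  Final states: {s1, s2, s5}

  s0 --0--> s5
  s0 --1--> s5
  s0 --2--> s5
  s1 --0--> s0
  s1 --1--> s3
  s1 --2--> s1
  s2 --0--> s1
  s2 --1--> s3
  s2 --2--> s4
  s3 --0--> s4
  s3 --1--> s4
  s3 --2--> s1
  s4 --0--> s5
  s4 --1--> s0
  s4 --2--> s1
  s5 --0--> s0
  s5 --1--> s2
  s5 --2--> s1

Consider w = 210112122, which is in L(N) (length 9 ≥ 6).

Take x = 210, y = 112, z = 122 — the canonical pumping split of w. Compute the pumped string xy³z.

210112112112122

xy^3z = 210·112·112·112·122 = 210112112112122.
Reading y = 112 takes N from s1 back to s1, so after x·y·y·y the machine is still in s1, and z then leads to the accepting state s1. Hence 210112112112122 ∈ L(N).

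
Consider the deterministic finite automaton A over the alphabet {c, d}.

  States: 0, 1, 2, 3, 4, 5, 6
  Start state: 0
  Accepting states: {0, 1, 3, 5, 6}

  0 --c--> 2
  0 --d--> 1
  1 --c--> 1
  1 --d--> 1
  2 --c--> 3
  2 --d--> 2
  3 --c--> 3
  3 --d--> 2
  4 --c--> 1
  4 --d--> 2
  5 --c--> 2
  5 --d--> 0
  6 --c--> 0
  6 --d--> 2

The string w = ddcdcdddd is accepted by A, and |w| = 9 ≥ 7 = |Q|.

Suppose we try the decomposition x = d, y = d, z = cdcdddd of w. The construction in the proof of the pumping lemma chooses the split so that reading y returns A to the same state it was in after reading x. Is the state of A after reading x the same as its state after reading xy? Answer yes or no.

yes

Run of A on the first 2 characters of w = d d:
  step 0: 0  (start)
  step 1: 1  (read d: 0→1)
  step 2: 1  (read d: 1→1)

After x (step 1): 1. After xy (step 2): 1.
They match, so y = d drives A around a cycle from 1 back to itself; pumping y any number of times keeps A in 1 before reading z, and xyⁱz ∈ L(A) for every i ≥ 0.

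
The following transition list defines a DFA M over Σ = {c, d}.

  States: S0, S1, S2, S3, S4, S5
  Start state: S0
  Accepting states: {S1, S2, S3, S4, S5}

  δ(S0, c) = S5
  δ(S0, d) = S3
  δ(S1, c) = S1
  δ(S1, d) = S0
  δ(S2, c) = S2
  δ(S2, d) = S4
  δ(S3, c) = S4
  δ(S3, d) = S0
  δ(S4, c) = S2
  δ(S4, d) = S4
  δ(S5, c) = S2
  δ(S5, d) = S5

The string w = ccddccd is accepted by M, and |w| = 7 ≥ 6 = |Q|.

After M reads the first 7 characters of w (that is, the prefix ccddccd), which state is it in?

S4

Run of M on the first 7 characters of w = c c d d c c d:
  step 0: S0  (start)
  step 1: S5  (read c: S0→S5)
  step 2: S2  (read c: S5→S2)
  step 3: S4  (read d: S2→S4)
  step 4: S4  (read d: S4→S4)
  step 5: S2  (read c: S4→S2)
  step 6: S2  (read c: S2→S2)
  step 7: S4  (read d: S2→S4)

After reading 7 characters, M is in state S4.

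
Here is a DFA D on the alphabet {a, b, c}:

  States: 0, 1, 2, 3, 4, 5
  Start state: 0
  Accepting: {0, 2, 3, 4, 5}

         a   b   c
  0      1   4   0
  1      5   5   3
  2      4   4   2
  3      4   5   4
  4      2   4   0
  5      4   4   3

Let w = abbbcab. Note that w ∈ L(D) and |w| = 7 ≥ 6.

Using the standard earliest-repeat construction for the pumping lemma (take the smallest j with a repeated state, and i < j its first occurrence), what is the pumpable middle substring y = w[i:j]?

b

State sequence: 0 -a-> 1 -b-> 5 -b-> 4 -b-> 4 -c-> 0 -a-> 1 -b-> 5
First repeat at step 4: 4 was already visited.

So i = 3, j = 4, giving x = w[0:3] = abb, y = w[3:4] = b, z = w[4:7] = cab.
Check: |xy| = 4 ≤ 6 and |y| = 1 ≥ 1. Reading y takes D from 4 back to 4, so every xyⁱz is accepted.
Since D has 6 states, any run of length ≥ 6 visits 6+1 states, so by pigeonhole some state repeats within the first 6 steps — that repeat gives the pumpable loop.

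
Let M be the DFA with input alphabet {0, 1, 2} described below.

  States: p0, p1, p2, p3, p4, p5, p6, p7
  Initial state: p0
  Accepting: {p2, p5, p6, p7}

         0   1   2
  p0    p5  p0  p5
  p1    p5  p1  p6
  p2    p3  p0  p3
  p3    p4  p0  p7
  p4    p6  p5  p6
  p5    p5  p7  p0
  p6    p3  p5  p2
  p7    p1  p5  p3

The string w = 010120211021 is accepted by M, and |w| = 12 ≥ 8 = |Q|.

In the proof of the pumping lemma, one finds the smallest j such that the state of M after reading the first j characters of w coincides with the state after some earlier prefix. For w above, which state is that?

Run of M on w = 0 1 0 1 2 0 2 1 1 0 2 1:
  step 0: p0  (start)
  step 1: p5  (read 0: p0→p5)
  step 2: p7  (read 1: p5→p7)
  step 3: p1  (read 0: p7→p1)
  step 4: p1  (read 1: p1→p1)   ← first repeat (p1 seen earlier)
  step 5: p6  (read 2: p1→p6)
  step 6: p3  (read 0: p6→p3)
  step 7: p7  (read 2: p3→p7)
  step 8: p5  (read 1: p7→p5)
  step 9: p7  (read 1: p5→p7)
  step 10: p1  (read 0: p7→p1)
  step 11: p6  (read 2: p1→p6)
  step 12: p5  (read 1: p6→p5)

The earliest repeat is at step j = 4: M is in p1, which it already visited at step i = 3.
The DFA has 8 states, so the proof of the pumping lemma guarantees a repeated state among the first 8+1 visited; the segment between the two visits is the pumpable y.

p1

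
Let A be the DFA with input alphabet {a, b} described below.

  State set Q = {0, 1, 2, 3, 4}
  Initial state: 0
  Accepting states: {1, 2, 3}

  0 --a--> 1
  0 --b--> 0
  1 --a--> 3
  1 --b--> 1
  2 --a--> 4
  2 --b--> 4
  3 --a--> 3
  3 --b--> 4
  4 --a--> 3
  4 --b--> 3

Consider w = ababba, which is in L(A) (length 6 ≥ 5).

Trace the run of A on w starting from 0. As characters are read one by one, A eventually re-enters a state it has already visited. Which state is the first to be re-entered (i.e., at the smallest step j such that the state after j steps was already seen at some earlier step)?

1

State sequence: 0 -a-> 1 -b-> 1 -a-> 3 -b-> 4 -b-> 3 -a-> 3
First repeat at step 2: 1 was already visited.

The earliest repeat is at step j = 2: A is in 1, which it already visited at step i = 1.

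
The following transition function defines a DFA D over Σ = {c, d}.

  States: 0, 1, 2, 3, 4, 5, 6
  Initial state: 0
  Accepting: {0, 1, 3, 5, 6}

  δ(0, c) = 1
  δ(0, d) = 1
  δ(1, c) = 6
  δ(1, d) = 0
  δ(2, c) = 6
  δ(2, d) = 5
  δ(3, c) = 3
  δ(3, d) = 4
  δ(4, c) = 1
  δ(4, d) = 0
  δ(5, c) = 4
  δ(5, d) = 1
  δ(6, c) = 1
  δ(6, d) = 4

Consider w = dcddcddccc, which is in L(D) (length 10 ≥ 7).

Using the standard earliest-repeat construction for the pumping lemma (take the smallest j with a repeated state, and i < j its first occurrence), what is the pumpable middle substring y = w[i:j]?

Run of D on w = d c d d c d d c c c:
  step 0: 0  (start)
  step 1: 1  (read d: 0→1)
  step 2: 6  (read c: 1→6)
  step 3: 4  (read d: 6→4)
  step 4: 0  (read d: 4→0)   ← first repeat (0 seen earlier)
  step 5: 1  (read c: 0→1)
  step 6: 0  (read d: 1→0)
  step 7: 1  (read d: 0→1)
  step 8: 6  (read c: 1→6)
  step 9: 1  (read c: 6→1)
  step 10: 6  (read c: 1→6)

So i = 0, j = 4, giving x = w[0:0] = ε, y = w[0:4] = dcdd, z = w[4:10] = cddccc.
Check: |xy| = 4 ≤ 7 and |y| = 4 ≥ 1. Reading y takes D from 0 back to 0, so every xyⁱz is accepted.
Since D has 7 states, any run of length ≥ 7 visits 7+1 states, so by pigeonhole some state repeats within the first 7 steps — that repeat gives the pumpable loop.

dcdd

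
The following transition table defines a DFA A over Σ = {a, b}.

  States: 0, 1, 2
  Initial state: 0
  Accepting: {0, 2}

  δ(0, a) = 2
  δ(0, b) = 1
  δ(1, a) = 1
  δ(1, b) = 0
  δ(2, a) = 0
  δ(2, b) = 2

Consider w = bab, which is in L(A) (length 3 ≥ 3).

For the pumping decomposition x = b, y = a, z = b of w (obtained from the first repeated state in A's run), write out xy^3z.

baaab

xy^3z = b·a·a·a·b = baaab.
Reading y = a takes A from 1 back to 1, so after x·y·y·y the machine is still in 1, and z then leads to the accepting state 0. Hence baaab ∈ L(A).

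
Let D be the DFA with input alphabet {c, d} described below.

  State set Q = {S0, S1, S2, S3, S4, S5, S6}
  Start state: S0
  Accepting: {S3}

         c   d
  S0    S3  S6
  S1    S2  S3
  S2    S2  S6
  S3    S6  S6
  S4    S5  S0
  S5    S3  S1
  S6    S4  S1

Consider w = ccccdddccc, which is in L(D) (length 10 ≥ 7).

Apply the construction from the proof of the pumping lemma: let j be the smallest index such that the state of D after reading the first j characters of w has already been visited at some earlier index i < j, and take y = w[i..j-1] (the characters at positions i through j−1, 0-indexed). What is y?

State sequence: S0 -c-> S3 -c-> S6 -c-> S4 -c-> S5 -d-> S1 -d-> S3 -d-> S6 -c-> S4 -c-> S5 -c-> S3
First repeat at step 6: S3 was already visited.

So i = 1, j = 6, giving x = w[0:1] = c, y = w[1:6] = cccdd, z = w[6:10] = dccc.
Check: |xy| = 6 ≤ 7 and |y| = 5 ≥ 1. Reading y takes D from S3 back to S3, so every xyⁱz is accepted.

cccdd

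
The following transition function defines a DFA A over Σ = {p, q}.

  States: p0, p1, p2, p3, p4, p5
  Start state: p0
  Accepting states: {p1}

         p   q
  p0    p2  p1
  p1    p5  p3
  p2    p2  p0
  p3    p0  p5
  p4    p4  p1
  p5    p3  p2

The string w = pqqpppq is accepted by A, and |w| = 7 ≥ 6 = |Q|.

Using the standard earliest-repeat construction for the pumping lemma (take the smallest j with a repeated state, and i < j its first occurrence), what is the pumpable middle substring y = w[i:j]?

pq

Run of A on w = p q q p p p q:
  step 0: p0  (start)
  step 1: p2  (read p: p0→p2)
  step 2: p0  (read q: p2→p0)   ← first repeat (p0 seen earlier)
  step 3: p1  (read q: p0→p1)
  step 4: p5  (read p: p1→p5)
  step 5: p3  (read p: p5→p3)
  step 6: p0  (read p: p3→p0)
  step 7: p1  (read q: p0→p1)

So i = 0, j = 2, giving x = w[0:0] = ε, y = w[0:2] = pq, z = w[2:7] = qpppq.
Check: |xy| = 2 ≤ 6 and |y| = 2 ≥ 1. Reading y takes A from p0 back to p0, so every xyⁱz is accepted.
The DFA has 6 states, so the proof of the pumping lemma guarantees a repeated state among the first 6+1 visited; the segment between the two visits is the pumpable y.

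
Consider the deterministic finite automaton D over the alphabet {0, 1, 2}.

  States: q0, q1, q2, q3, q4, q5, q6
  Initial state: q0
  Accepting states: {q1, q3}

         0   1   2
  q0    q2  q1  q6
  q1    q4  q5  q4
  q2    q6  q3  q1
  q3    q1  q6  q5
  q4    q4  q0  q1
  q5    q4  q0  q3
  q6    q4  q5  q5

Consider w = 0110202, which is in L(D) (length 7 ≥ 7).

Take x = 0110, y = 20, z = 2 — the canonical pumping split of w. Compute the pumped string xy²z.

011020202

xy^2z = 0110·20·20·2 = 011020202.
Reading y = 20 takes D from q4 back to q4, so after x·y·y the machine is still in q4, and z then leads to the accepting state q1. Hence 011020202 ∈ L(D).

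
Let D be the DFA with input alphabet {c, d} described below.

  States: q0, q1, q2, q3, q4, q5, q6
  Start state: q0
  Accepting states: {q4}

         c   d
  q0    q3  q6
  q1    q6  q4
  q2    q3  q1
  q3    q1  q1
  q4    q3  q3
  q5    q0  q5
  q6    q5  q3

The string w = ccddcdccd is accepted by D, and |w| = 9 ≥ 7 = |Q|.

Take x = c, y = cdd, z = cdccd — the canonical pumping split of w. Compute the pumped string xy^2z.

ccddcddcdccd

xy^2z = c·cdd·cdd·cdccd = ccddcddcdccd.
Reading y = cdd takes D from q3 back to q3, so after x·y·y the machine is still in q3, and z then leads to the accepting state q4. Hence ccddcddcdccd ∈ L(D).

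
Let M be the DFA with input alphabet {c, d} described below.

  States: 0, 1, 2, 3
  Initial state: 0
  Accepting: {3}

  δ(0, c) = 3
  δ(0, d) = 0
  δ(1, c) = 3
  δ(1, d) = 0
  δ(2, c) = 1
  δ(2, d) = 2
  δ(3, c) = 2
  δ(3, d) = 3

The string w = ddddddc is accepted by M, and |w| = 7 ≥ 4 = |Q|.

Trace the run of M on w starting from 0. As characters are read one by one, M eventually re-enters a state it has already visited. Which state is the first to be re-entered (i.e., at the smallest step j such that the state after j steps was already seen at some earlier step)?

0

Run of M on w = d d d d d d c:
  step 0: 0  (start)
  step 1: 0  (read d: 0→0)   ← first repeat (0 seen earlier)
  step 2: 0  (read d: 0→0)
  step 3: 0  (read d: 0→0)
  step 4: 0  (read d: 0→0)
  step 5: 0  (read d: 0→0)
  step 6: 0  (read d: 0→0)
  step 7: 3  (read c: 0→3)

The earliest repeat is at step j = 1: M is in 0, which it already visited at step i = 0.
The DFA has 4 states, so the proof of the pumping lemma guarantees a repeated state among the first 4+1 visited; the segment between the two visits is the pumpable y.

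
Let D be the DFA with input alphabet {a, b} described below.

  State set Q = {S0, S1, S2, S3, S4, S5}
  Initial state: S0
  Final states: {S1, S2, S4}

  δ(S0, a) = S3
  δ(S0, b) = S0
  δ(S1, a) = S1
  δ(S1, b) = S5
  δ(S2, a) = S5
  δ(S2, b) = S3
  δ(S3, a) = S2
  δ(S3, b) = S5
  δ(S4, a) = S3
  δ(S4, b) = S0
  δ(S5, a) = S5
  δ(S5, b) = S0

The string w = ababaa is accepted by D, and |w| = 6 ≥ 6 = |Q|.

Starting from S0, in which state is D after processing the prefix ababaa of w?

Run of D on the first 6 characters of w = a b a b a a:
  step 0: S0  (start)
  step 1: S3  (read a: S0→S3)
  step 2: S5  (read b: S3→S5)
  step 3: S5  (read a: S5→S5)
  step 4: S0  (read b: S5→S0)
  step 5: S3  (read a: S0→S3)
  step 6: S2  (read a: S3→S2)

After reading 6 characters, D is in state S2.
(This kind of state-tracing is the core of the pumping-lemma construction: with 6 states, pigeonhole forces a repeat within the first 6 steps.)

S2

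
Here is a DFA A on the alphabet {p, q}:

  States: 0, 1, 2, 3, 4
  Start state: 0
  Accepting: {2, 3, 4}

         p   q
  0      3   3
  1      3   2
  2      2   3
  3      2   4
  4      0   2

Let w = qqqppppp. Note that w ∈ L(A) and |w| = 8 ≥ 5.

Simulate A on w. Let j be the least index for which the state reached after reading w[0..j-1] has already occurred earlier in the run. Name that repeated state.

Run of A on w = q q q p p p p p:
  step 0: 0  (start)
  step 1: 3  (read q: 0→3)
  step 2: 4  (read q: 3→4)
  step 3: 2  (read q: 4→2)
  step 4: 2  (read p: 2→2)   ← first repeat (2 seen earlier)
  step 5: 2  (read p: 2→2)
  step 6: 2  (read p: 2→2)
  step 7: 2  (read p: 2→2)
  step 8: 2  (read p: 2→2)

The earliest repeat is at step j = 4: A is in 2, which it already visited at step i = 3.
The DFA has 5 states, so the proof of the pumping lemma guarantees a repeated state among the first 5+1 visited; the segment between the two visits is the pumpable y.

2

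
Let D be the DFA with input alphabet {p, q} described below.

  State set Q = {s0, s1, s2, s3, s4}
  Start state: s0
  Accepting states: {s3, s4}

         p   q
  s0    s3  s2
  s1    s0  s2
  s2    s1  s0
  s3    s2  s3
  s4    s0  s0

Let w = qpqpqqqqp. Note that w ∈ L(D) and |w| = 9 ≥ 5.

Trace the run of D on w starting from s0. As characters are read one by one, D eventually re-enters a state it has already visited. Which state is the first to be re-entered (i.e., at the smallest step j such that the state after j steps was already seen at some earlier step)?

s2

Run of D on w = q p q p q q q q p:
  step 0: s0  (start)
  step 1: s2  (read q: s0→s2)
  step 2: s1  (read p: s2→s1)
  step 3: s2  (read q: s1→s2)   ← first repeat (s2 seen earlier)
  step 4: s1  (read p: s2→s1)
  step 5: s2  (read q: s1→s2)
  step 6: s0  (read q: s2→s0)
  step 7: s2  (read q: s0→s2)
  step 8: s0  (read q: s2→s0)
  step 9: s3  (read p: s0→s3)

The earliest repeat is at step j = 3: D is in s2, which it already visited at step i = 1.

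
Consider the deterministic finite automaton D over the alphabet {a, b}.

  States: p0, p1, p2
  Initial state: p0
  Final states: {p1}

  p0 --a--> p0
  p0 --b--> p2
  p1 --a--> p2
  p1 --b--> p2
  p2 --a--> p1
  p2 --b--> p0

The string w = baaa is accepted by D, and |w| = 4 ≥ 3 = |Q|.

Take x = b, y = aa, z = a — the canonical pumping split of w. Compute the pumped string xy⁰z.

xy⁰z = xz = b·a = ba.
Reading y = aa takes D from p2 back to p2, so after x the machine is still in p2, and z then leads to the accepting state p1. Hence ba ∈ L(D).

ba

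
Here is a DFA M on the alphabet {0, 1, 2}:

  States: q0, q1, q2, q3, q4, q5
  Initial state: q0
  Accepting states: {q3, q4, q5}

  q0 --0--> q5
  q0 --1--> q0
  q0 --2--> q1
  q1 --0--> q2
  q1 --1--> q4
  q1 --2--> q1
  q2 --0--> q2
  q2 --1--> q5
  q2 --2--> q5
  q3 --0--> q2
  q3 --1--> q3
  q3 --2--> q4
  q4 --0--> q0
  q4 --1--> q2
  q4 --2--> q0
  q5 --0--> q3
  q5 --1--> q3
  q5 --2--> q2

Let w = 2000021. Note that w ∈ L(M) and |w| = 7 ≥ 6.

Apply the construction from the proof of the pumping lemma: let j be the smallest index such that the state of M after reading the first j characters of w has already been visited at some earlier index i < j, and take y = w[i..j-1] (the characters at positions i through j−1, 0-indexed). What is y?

Run of M on w = 2 0 0 0 0 2 1:
  step 0: q0  (start)
  step 1: q1  (read 2: q0→q1)
  step 2: q2  (read 0: q1→q2)
  step 3: q2  (read 0: q2→q2)   ← first repeat (q2 seen earlier)
  step 4: q2  (read 0: q2→q2)
  step 5: q2  (read 0: q2→q2)
  step 6: q5  (read 2: q2→q5)
  step 7: q3  (read 1: q5→q3)

So i = 2, j = 3, giving x = w[0:2] = 20, y = w[2:3] = 0, z = w[3:7] = 0021.
Check: |xy| = 3 ≤ 6 and |y| = 1 ≥ 1. Reading y takes M from q2 back to q2, so every xyⁱz is accepted.
The DFA has 6 states, so the proof of the pumping lemma guarantees a repeated state among the first 6+1 visited; the segment between the two visits is the pumpable y.

0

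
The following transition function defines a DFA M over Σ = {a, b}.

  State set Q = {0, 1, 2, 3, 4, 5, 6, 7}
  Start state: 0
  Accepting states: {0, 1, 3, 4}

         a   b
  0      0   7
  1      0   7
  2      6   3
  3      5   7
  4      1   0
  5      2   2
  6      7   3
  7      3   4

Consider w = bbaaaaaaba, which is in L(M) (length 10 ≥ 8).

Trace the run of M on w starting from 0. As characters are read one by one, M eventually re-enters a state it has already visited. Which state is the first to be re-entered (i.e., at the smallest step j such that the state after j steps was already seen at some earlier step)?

0

State sequence: 0 -b-> 7 -b-> 4 -a-> 1 -a-> 0 -a-> 0 -a-> 0 -a-> 0 -a-> 0 -b-> 7 -a-> 3
First repeat at step 4: 0 was already visited.

The earliest repeat is at step j = 4: M is in 0, which it already visited at step i = 0.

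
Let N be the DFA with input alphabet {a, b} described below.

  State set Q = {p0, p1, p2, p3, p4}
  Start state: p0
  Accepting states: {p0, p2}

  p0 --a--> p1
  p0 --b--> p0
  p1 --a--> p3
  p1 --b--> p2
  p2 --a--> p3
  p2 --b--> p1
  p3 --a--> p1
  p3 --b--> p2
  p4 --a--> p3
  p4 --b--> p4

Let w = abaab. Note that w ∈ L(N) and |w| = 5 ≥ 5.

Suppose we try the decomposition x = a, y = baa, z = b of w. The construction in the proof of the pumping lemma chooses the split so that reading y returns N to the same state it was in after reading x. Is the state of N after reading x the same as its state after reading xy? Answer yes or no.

Run of N on the first 4 characters of w = a b a a:
  step 0: p0  (start)
  step 1: p1  (read a: p0→p1)
  step 2: p2  (read b: p1→p2)
  step 3: p3  (read a: p2→p3)
  step 4: p1  (read a: p3→p1)

After x (step 1): p1. After xy (step 4): p1.
They match, so y = baa drives N around a cycle from p1 back to itself; pumping y any number of times keeps N in p1 before reading z, and xyⁱz ∈ L(N) for every i ≥ 0.

yes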